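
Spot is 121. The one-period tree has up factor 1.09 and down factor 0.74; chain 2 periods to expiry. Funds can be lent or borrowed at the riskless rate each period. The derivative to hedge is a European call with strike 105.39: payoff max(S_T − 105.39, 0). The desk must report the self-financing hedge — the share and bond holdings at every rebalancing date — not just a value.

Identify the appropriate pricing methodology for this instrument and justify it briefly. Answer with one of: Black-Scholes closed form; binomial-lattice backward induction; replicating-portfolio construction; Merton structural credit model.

framework: replicating-portfolio construction

Key observation: a price alone would not answer the question — the per-node share/bond construction on the spot-121, 1.09/0.74 tree is required, and only the replicating-portfolio method yields it.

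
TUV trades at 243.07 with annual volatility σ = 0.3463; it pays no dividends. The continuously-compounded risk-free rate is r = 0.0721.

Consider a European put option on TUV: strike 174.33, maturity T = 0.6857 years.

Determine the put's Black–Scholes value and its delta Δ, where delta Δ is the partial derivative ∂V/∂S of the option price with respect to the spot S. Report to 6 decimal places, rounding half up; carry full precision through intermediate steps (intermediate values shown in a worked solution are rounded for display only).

price = 2.433331
Δ = -0.070115

σ√T = 0.3463·√0.6857 = 0.286761
d₁ = (ln(S/K) + (r+σ²/2)T) / (σ√T) = (ln(243.07/174.33) + (0.0721+0.3463²/2)·0.6857) / 0.286761 = (0.332399 + 0.090555) / 0.286761 = 1.474938
d₂ = d₁ − σ√T = 1.474938 − 0.286761 = 1.188177
e^{−rT} = 0.951763
N(−d₁) = 0.070115,  N(−d₂) = 0.117382
Put price V = K·e^{−rT}·N(−d₂) − S·N(−d₁) = 19.476084 − 17.042754 = 2.433331
Δ = −N(−d₁) = -0.070115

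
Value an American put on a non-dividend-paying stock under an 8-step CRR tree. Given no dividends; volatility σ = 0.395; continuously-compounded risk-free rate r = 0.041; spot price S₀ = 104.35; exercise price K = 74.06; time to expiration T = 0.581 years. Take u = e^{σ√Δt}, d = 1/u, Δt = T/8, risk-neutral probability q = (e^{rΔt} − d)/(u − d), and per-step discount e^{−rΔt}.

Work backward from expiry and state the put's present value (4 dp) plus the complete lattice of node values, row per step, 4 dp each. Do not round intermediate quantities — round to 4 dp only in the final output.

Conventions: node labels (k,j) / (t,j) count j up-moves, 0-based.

price = 1.5227
tree:
1.5227
2.4717 0.5339
3.9379 0.9448 0.1050
6.1330 1.6533 0.2055 0.0000
9.2878 2.8526 0.4021 0.0000 0.0000
13.5771 4.8334 0.7867 0.0000 0.0000 0.0000
18.9650 7.9936 1.5394 0.0000 0.0000 0.0000 0.0000
24.5284 12.7767 3.0120 0.0000 0.0000 0.0000 0.0000 0.0000
29.5301 18.9650 5.8933 0.0000 0.0000 0.0000 0.0000 0.0000 0.0000

Δt=0.07262  u=1.11232  d=0.89902  q=0.48739  discount=0.99703
step 8 (expiry): payoffs max(K−S,0) = 29.5301 18.9650 5.8933 0.0000 0.0000 0.0000 0.0000 0.0000 0.0000
k=7: (k=7,j=0): S=49.5316, K−S=24.5284, hold=24.3082 ⇒ V=24.5284 exercise | (k=7,j=1): S=61.2833, K−S=12.7767, hold=12.5565 ⇒ V=12.7767 exercise | (k=7,j=2): S=75.8232, K−S=0.0000, hold=3.0120 ⇒ V=3.0120 continue | (k=7,j=3): S=93.8129, K−S=0.0000, hold=0.0000 ⇒ V=0.0000 continue | (k=7,j=4): S=116.0707, K−S=0.0000, hold=0.0000 ⇒ V=0.0000 continue | (k=7,j=5): S=143.6093, K−S=0.0000, hold=0.0000 ⇒ V=0.0000 continue | (k=7,j=6): S=177.6817, K−S=0.0000, hold=0.0000 ⇒ V=0.0000 continue | (k=7,j=7): S=219.8381, K−S=0.0000, hold=0.0000 ⇒ V=0.0000 continue
k=6: (k=6,j=0): S=55.0950, K−S=18.9650, hold=18.7448 ⇒ V=18.9650 exercise | (k=6,j=1): S=68.1667, K−S=5.8933, hold=7.9936 ⇒ V=7.9936 continue | (k=6,j=2): S=84.3398, K−S=0.0000, hold=1.5394 ⇒ V=1.5394 continue | (k=6,j=3): S=104.3500, K−S=0.0000, hold=0.0000 ⇒ V=0.0000 continue | (k=6,j=4): S=129.1078, K−S=0.0000, hold=0.0000 ⇒ V=0.0000 continue | (k=6,j=5): S=159.7396, K−S=0.0000, hold=0.0000 ⇒ V=0.0000 continue | (k=6,j=6): S=197.6391, K−S=0.0000, hold=0.0000 ⇒ V=0.0000 continue
k=5: (k=5,j=0): S=61.2833, K−S=12.7767, hold=13.5771 ⇒ V=13.5771 continue | (k=5,j=1): S=75.8232, K−S=0.0000, hold=4.8334 ⇒ V=4.8334 continue | (k=5,j=2): S=93.8129, K−S=0.0000, hold=0.7867 ⇒ V=0.7867 continue | (k=5,j=3): S=116.0707, K−S=0.0000, hold=0.0000 ⇒ V=0.0000 continue | (k=5,j=4): S=143.6093, K−S=0.0000, hold=0.0000 ⇒ V=0.0000 continue | (k=5,j=5): S=177.6817, K−S=0.0000, hold=0.0000 ⇒ V=0.0000 continue
k=4: (k=4,j=0): S=68.1667, K−S=5.8933, hold=9.2878 ⇒ V=9.2878 continue | (k=4,j=1): S=84.3398, K−S=0.0000, hold=2.8526 ⇒ V=2.8526 continue | (k=4,j=2): S=104.3500, K−S=0.0000, hold=0.4021 ⇒ V=0.4021 continue | (k=4,j=3): S=129.1078, K−S=0.0000, hold=0.0000 ⇒ V=0.0000 continue | (k=4,j=4): S=159.7396, K−S=0.0000, hold=0.0000 ⇒ V=0.0000 continue
k=3: (k=3,j=0): S=75.8232, K−S=0.0000, hold=6.1330 ⇒ V=6.1330 continue | (k=3,j=1): S=93.8129, K−S=0.0000, hold=1.6533 ⇒ V=1.6533 continue | (k=3,j=2): S=116.0707, K−S=0.0000, hold=0.2055 ⇒ V=0.2055 continue | (k=3,j=3): S=143.6093, K−S=0.0000, hold=0.0000 ⇒ V=0.0000 continue
k=2: (k=2,j=0): S=84.3398, K−S=0.0000, hold=3.9379 ⇒ V=3.9379 continue | (k=2,j=1): S=104.3500, K−S=0.0000, hold=0.9448 ⇒ V=0.9448 continue | (k=2,j=2): S=129.1078, K−S=0.0000, hold=0.1050 ⇒ V=0.1050 continue
k=1: (k=1,j=0): S=93.8129, K−S=0.0000, hold=2.4717 ⇒ V=2.4717 continue | (k=1,j=1): S=116.0707, K−S=0.0000, hold=0.5339 ⇒ V=0.5339 continue
k=0: (k=0,j=0): S=104.3500, K−S=0.0000, hold=1.5227 ⇒ V=1.5227 continue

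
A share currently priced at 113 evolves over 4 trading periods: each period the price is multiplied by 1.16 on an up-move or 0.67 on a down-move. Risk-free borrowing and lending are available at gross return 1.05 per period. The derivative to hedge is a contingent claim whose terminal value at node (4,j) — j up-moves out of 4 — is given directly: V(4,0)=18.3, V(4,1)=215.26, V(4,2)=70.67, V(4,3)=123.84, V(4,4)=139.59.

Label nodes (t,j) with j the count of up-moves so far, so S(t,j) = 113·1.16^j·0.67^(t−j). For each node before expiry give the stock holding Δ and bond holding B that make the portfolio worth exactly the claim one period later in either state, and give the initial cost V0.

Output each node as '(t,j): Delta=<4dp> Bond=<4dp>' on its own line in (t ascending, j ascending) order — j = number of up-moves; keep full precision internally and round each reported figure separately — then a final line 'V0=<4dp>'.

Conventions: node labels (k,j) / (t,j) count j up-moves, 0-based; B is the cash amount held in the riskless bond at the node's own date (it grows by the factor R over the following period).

(0,0): Delta=0.2209 Bond=76.0764
(1,0): Delta=-0.2064 Bond=112.2276
(1,1): Delta=0.2923 Bond=70.5165
(2,0): Delta=-2.6023 Bond=239.3728
(2,1): Delta=0.1942 Bond=82.6582
(2,2): Delta=0.3087 Bond=71.5482
(3,0): Delta=11.8271 Bond=-239.0597
(3,1): Delta=-5.0148 Bond=393.2997
(3,2): Delta=1.0651 Bond=-1.9351
(3,3): Delta=0.1822 Bond=97.4327
V0=101.0344

Arbitrage-free pricing uses the up-move probability p* = (R−d)/(u−d) = 0.7755, discounting each step at R = 1.05.
Terminal payoffs: V(4,0)=18.3000, V(4,1)=215.2600, V(4,2)=70.6700, V(4,3)=123.8400, V(4,4)=139.5900
(3,0): S=33.9862. Δ = (V_up−V_dn)/(S_up−S_dn) = (215.2600−18.3000)/(39.4240−22.7708) = 11.8271. V = [p*·215.2600 + (1−p*)·18.3000]/1.05 = 162.8995. B = V − Δ·S = -239.0597.
(3,1): S=58.8418. Δ = (V_up−V_dn)/(S_up−S_dn) = (70.6700−215.2600)/(68.2565−39.4240) = -5.0148. V = [p*·70.6700 + (1−p*)·215.2600]/1.05 = 98.2181. B = V − Δ·S = 393.2997.
(3,2): S=101.8754. Δ = (V_up−V_dn)/(S_up−S_dn) = (123.8400−70.6700)/(118.1754−68.2565) = 1.0651. V = [p*·123.8400 + (1−p*)·70.6700]/1.05 = 106.5751. B = V − Δ·S = -1.9351.
(3,3): S=176.3812. Δ = (V_up−V_dn)/(S_up−S_dn) = (139.5900−123.8400)/(204.6022−118.1754) = 0.1822. V = [p*·139.5900 + (1−p*)·123.8400]/1.05 = 129.5755. B = V − Δ·S = 97.4327.
(2,0): S=50.7257. Δ = (V_up−V_dn)/(S_up−S_dn) = (98.2181−162.8995)/(58.8418−33.9862) = -2.6023. V = [p*·98.2181 + (1−p*)·162.8995]/1.05 = 107.3699. B = V − Δ·S = 239.3728.
(2,1): S=87.8236. Δ = (V_up−V_dn)/(S_up−S_dn) = (106.5751−98.2181)/(101.8754−58.8418) = 0.1942. V = [p*·106.5751 + (1−p*)·98.2181]/1.05 = 99.7134. B = V − Δ·S = 82.6582.
(2,2): S=152.0528. Δ = (V_up−V_dn)/(S_up−S_dn) = (129.5755−106.5751)/(176.3812−101.8754) = 0.3087. V = [p*·129.5755 + (1−p*)·106.5751]/1.05 = 118.4878. B = V − Δ·S = 71.5482.
(1,0): S=75.7100. Δ = (V_up−V_dn)/(S_up−S_dn) = (99.7134−107.3699)/(87.8236−50.7257) = -0.2064. V = [p*·99.7134 + (1−p*)·107.3699]/1.05 = 96.6021. B = V − Δ·S = 112.2276.
(1,1): S=131.0800. Δ = (V_up−V_dn)/(S_up−S_dn) = (118.4878−99.7134)/(152.0528−87.8236) = 0.2923. V = [p*·118.4878 + (1−p*)·99.7134]/1.05 = 108.8315. B = V − Δ·S = 70.5165.
(0,0): S=113.0000. Δ = (V_up−V_dn)/(S_up−S_dn) = (108.8315−96.6021)/(131.0800−75.7100) = 0.2209. V = [p*·108.8315 + (1−p*)·96.6021]/1.05 = 101.0344. B = V − Δ·S = 76.0764.
As a check, the time-0 holding Δ(0,0)·S0 + B(0,0) comes to 101.0344 — exactly V0.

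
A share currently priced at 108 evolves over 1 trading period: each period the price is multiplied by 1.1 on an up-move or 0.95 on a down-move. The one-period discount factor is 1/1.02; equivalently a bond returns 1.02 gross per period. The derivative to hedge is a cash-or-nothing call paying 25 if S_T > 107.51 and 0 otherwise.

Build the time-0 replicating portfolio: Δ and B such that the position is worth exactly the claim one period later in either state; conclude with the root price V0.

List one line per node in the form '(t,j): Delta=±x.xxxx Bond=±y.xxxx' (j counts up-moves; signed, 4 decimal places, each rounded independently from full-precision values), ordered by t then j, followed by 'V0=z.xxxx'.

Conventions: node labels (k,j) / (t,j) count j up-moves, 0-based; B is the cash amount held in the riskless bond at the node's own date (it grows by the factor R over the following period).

Since d<R<u, set p* = (R−d)/(u−d) = 0.4667; price each node as the discounted p*-expectation of its children.
At maturity the claim pays: V(1,0)=0.0000, V(1,1)=25.0000
Node (0,0) S=108.0000: V=(p*·25.0000+(1−p*)·0.0000)/1.02=11.4379; Δ=(25.0000−0.0000)/(118.8000−102.6000)=1.5432; B=V−Δ·S=-155.2288
Check: Δ(0,0)·S0 + B(0,0) = 11.4379 = V0.

(0,0): Delta=1.5432 Bond=-155.2288
V0=11.4379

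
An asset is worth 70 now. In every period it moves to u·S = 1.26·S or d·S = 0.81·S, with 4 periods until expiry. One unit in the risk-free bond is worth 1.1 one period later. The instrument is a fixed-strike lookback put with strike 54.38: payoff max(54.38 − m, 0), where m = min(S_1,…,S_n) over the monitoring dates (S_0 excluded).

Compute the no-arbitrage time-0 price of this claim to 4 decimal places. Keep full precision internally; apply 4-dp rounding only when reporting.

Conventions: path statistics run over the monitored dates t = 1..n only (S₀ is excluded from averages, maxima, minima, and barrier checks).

price = 1.3720

Under the martingale measure an up-move has probability p* = 0.6444; value the claim as the probability-weighted average of per-path payoffs, discounted 4 periods at R = 1.1.
Enumerate all 2^4 = 16 price paths (U = up ×1.26, D = down ×0.81); each path with k up-moves has probability p*^k·(1−p*)^(4−k).
DDDD: m=30.1327, payoff=24.2473, prob=0.015982
UDDD: m=46.8731, payoff=7.5069, prob=0.028967
DUDD: m=46.8731, payoff=7.5069, prob=0.028967
UUDD: m=72.9137, payoff=0.0000, prob=0.052503
DDUD: m=45.9270, payoff=8.4530, prob=0.028967
UDUD: m=71.4420, payoff=0.0000, prob=0.052503
DUUD: m=56.7000, payoff=0.0000, prob=0.052503
UUUD: m=88.2000, payoff=0.0000, prob=0.095162
DDDU: m=37.2009, payoff=17.1791, prob=0.028967
UDDU: m=57.8680, payoff=0.0000, prob=0.052503
DUDU: m=56.7000, payoff=0.0000, prob=0.052503
UUDU: m=88.2000, payoff=0.0000, prob=0.095162
DDUU: m=45.9270, payoff=8.4530, prob=0.052503
UDUU: m=71.4420, payoff=0.0000, prob=0.095162
DUUU: m=56.7000, payoff=0.0000, prob=0.095162
UUUU: m=88.2000, payoff=0.0000, prob=0.172481
Price = Σ prob·payoff / R^4 = 2.008732 / 1.464100 = 1.3720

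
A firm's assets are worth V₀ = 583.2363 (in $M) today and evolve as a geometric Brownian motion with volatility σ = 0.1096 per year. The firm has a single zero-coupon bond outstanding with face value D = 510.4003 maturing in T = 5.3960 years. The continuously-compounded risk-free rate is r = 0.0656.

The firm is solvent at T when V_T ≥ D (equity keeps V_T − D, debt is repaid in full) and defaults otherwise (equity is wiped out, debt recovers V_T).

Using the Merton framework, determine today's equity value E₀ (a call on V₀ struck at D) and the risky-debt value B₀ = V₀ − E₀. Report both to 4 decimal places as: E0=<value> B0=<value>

E0=226.2226 B0=357.0137

Apply the equity-as-call identities (strike 510.4003, horizon 5.3960 years):
d₁ = [ln(V₀/D) + (r + σ²/2)T] / (σ√T)
   = [ln(583.2363/510.4003) + (0.0656 + 0.5·0.1096²)·5.3960] / (0.1096·√5.3960)
   = [0.133397 + 0.386386] / 0.254593 = 2.041625
d₂ = d₁ − σ√T = 2.041625 − 0.254593 = 1.787032
N(d₁) = 0.979406,  N(d₂) = 0.963034,  e^(−rT) = 0.701891
E₀ = V₀·N(d₁) − D·e^(−rT)·N(d₂)
   = 583.2363·0.979406 − 510.4003·0.701891·0.963034 = 226.222647
B₀ = V₀ − E₀ = 583.2363 − 226.222647 = 357.013653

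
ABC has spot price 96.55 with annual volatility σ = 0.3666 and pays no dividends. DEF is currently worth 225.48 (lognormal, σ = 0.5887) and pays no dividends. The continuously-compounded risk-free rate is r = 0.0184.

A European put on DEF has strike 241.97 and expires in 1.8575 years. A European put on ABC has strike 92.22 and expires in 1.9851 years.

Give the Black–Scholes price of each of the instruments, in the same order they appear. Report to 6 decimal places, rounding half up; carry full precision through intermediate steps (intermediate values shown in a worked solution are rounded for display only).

[DEF put K=241.97]
σ√T = 0.5887·√1.8575 = 0.802340
d₁ = (ln(S/K) + (r+σ²/2)T) / (σ√T) = (ln(225.48/241.97) + (0.0184+0.5887²/2)·1.8575) / 0.802340 = (-0.070582 + 0.356053) / 0.802340 = 0.355797
d₂ = d₁ − σ√T = 0.355797 − 0.802340 = -0.446543
e^{−rT} = 0.966399
N(−d₁) = 0.360996,  N(−d₂) = 0.672397
price = K·e^{−rT}·N(−d₂) − S·N(−d₁) = 157.233179 − 81.397415 = 75.835764
[ABC put K=92.22]
σ√T = 0.3666·√1.9851 = 0.516516
d₁ = (ln(S/K) + (r+σ²/2)T) / (σ√T) = (ln(96.55/92.22) + (0.0184+0.3666²/2)·1.9851) / 0.516516 = (0.045884 + 0.169920) / 0.516516 = 0.417807
d₂ = d₁ − σ√T = 0.417807 − 0.516516 = -0.098708
e^{−rT} = 0.964133
N(−d₁) = 0.338044,  N(−d₂) = 0.539315
price = K·e^{−rT}·N(−d₂) − S·N(−d₁) = 47.951782 − 32.638146 = 15.313636

price(DEF put K=241.97) = 75.835764
price(ABC put K=92.22) = 15.313636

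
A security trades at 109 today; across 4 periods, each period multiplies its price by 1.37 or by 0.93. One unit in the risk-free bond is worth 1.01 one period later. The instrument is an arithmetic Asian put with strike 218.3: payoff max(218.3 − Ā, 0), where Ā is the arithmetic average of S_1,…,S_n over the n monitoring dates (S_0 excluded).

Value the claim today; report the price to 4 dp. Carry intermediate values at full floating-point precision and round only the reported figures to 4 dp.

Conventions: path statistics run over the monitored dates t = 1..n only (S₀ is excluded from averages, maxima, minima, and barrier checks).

price = 102.4538

Set p* = 0.1818 (from d < R < u); the path-dependent value is the discounted p*-expectation over all price paths.
Enumerate all 2^4 = 16 price paths (U = up ×1.37, D = down ×0.93); each path with k up-moves has probability p*^k·(1−p*)^(4−k).
DDDD: Ā=91.2142, payoff=127.0858, prob=0.448125
UDDD: Ā=134.3693, payoff=83.9307, prob=0.099583
DUDD: Ā=122.3793, payoff=95.9207, prob=0.099583
UUDD: Ā=180.2791, payoff=38.0209, prob=0.022130
DDUD: Ā=111.2286, payoff=107.0714, prob=0.099583
UDUD: Ā=163.8528, payoff=54.4472, prob=0.022130
DUUD: Ā=151.8628, payoff=66.4372, prob=0.022130
UUUD: Ā=223.7119, payoff=0.0000, prob=0.004918
DDDU: Ā=100.8584, payoff=117.4416, prob=0.099583
UDDU: Ā=148.5764, payoff=69.7236, prob=0.022130
DUDU: Ā=136.5864, payoff=81.7136, prob=0.022130
UUDU: Ā=201.2079, payoff=17.0921, prob=0.004918
DDUU: Ā=125.4357, payoff=92.8643, prob=0.022130
UDUU: Ā=184.7816, payoff=33.5184, prob=0.004918
DUUU: Ā=172.7916, payoff=45.5084, prob=0.004918
UUUU: Ā=254.5424, payoff=0.0000, prob=0.001093
Price = Σ prob·payoff / R^4 = 106.613834 / 1.040604 = 102.4538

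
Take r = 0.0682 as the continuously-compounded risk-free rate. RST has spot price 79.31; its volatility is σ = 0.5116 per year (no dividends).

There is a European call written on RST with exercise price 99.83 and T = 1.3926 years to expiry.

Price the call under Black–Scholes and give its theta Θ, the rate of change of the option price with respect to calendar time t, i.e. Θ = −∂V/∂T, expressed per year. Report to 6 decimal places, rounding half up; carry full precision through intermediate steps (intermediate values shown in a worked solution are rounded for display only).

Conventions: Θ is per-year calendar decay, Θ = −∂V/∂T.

price = 14.926940
Θ = -8.692273

σ√T = 0.5116·√1.3926 = 0.603731
d₁ = (ln(S/K) + (r+σ²/2)T) / (σ√T) = (ln(79.31/99.83) + (0.0682+0.5116²/2)·1.3926) / 0.603731 = (-0.230105 + 0.277221) / 0.603731 = 0.078042
d₂ = d₁ − σ√T = 0.078042 − 0.603731 = -0.525689
e^{−rT} = 0.909395
N(d₁) = 0.531103,  N(d₂) = 0.299552
Call price V = S·N(d₁) − K·e^{−rT}·N(d₂) = 42.121763 − 27.194823 = 14.926940
φ(d₁) = (1/√(2π))·e^{−d₁²/2} = 0.397729
Θ = −S·φ(d₁)·σ/(2√T) − r·K·e^{−rT}·N(d₂) = −6.837586 − 1.854687 = -8.692273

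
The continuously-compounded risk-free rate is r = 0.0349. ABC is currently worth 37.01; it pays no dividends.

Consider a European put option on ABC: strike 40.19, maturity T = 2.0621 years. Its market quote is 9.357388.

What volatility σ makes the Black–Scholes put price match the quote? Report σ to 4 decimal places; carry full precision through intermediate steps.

At σ = 0.4369 the Black–Scholes value reproduces the quote:
σ√T = 0.4369·√2.0621 = 0.627389
d₁ = (ln(S/K) + (r+σ²/2)T) / (σ√T) = (ln(37.01/40.19) + (0.0349+0.4369²/2)·2.0621) / 0.627389 = (-0.082430 + 0.268776) / 0.627389 = 0.297018
d₂ = d₁ − σ√T = 0.297018 − 0.627389 = -0.330371
e^{−rT} = 0.930561
N(−d₁) = 0.383226,  N(−d₂) = 0.629440
V = K·e^{−rT}·N(−d₂) − S·N(−d₁) = 23.540599 − 14.183211 = 9.357388 (the quoted price), and the Black–Scholes price is strictly increasing in σ, so σ is unique

sigma = 0.4369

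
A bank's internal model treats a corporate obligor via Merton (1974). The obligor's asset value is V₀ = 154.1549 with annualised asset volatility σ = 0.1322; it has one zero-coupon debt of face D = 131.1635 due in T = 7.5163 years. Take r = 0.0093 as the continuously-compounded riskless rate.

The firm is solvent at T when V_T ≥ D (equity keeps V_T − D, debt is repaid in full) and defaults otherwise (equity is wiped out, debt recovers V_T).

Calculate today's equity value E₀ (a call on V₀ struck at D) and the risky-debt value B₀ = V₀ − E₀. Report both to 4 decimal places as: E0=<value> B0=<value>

E0=39.6573 B0=114.4976

Equity is a call on the firm's assets struck at D = 131.1635:
d₁ = [ln(V₀/D) + (r + σ²/2)T] / (σ√T)
   = [ln(154.1549/131.1635) + (0.0093 + 0.5·0.1322²)·7.5163] / (0.1322·√7.5163)
   = [0.161513 + 0.135582] / 0.362438 = 0.819714
d₂ = d₁ − σ√T = 0.819714 − 0.362438 = 0.457277
N(d₁) = 0.793811,  N(d₂) = 0.676264,  e^(−rT) = 0.932486
E₀ = V₀·N(d₁) − D·e^(−rT)·N(d₂)
   = 154.1549·0.793811 − 131.1635·0.932486·0.676264 = 39.657252
B₀ = V₀ − E₀ = 154.1549 − 39.657252 = 114.497648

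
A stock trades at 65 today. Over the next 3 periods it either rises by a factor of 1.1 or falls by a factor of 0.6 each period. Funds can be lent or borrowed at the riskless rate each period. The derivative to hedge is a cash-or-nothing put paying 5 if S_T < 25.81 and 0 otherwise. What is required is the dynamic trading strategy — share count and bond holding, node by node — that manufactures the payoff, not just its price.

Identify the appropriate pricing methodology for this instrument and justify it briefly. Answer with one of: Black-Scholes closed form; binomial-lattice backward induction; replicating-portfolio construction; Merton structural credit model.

Key observation: a price alone would not answer the question — the per-node share/bond construction on the spot-65, 1.1/0.6 tree is required, and only the replicating-portfolio method yields it.

framework: replicating-portfolio construction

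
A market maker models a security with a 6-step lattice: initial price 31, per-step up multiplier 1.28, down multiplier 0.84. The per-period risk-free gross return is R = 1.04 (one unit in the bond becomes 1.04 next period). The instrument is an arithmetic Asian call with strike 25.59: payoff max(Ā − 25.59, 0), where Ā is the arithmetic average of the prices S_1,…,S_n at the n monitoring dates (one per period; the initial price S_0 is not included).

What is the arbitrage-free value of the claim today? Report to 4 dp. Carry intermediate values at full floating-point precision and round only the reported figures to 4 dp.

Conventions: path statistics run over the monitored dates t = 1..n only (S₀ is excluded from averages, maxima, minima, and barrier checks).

Risk-neutral up-probability p* = (R−d)/(u−d) = (1.04−0.84)/(1.28−0.84) = 0.4545; the claim prices as the p*-weighted sum of path payoffs discounted by R^6.
Enumerate all 2^6 = 64 price paths (U = up ×1.28, D = down ×0.84); each path with k up-moves has probability p*^k·(1−p*)^(6−k).
DDDDDD: Ā=17.5960, payoff=0.0000, prob=0.026336
UDDDDD: Ā=26.8130, payoff=1.2230, prob=0.021947
DUDDDD: Ā=24.5397, payoff=0.0000, prob=0.021947
UUDDDD: Ā=37.3938, payoff=11.8038, prob=0.018289
DDUDDD: Ā=22.6301, payoff=0.0000, prob=0.021947
UDUDDD: Ā=34.4839, payoff=8.8939, prob=0.018289
DUUDDD: Ā=32.2106, payoff=6.6206, prob=0.018289
UUUDDD: Ā=49.0828, payoff=23.4928, prob=0.015241
DDDUDD: Ā=21.0260, payoff=0.0000, prob=0.021947
UDDUDD: Ā=32.0396, payoff=6.4496, prob=0.018289
DUDUDD: Ā=29.7663, payoff=4.1763, prob=0.018289
UUDUDD: Ā=45.3582, payoff=19.7682, prob=0.015241
DDUUDD: Ā=27.8567, payoff=2.2667, prob=0.018289
UDUUDD: Ā=42.4483, payoff=16.8583, prob=0.015241
DUUUDD: Ā=40.1750, payoff=14.5850, prob=0.015241
UUUUDD: Ā=61.2190, payoff=35.6290, prob=0.012701
DDDDUD: Ā=19.6786, payoff=0.0000, prob=0.021947
UDDDUD: Ā=29.9864, payoff=4.3964, prob=0.018289
DUDDUD: Ā=27.7131, payoff=2.1231, prob=0.018289
UUDDUD: Ā=42.2295, payoff=16.6395, prob=0.015241
DDUDUD: Ā=25.8035, payoff=0.2135, prob=0.018289
UDUDUD: Ā=39.3196, payoff=13.7296, prob=0.015241
DUUDUD: Ā=37.0463, payoff=11.4563, prob=0.015241
UUUDUD: Ā=56.4515, payoff=30.8615, prob=0.012701
DDDUUD: Ā=24.1994, payoff=0.0000, prob=0.018289
UDDUUD: Ā=36.8753, payoff=11.2853, prob=0.015241
DUDUUD: Ā=34.6020, payoff=9.0120, prob=0.015241
UUDUUD: Ā=52.7269, payoff=27.1369, prob=0.012701
DDUUUD: Ā=32.6924, payoff=7.1024, prob=0.015241
UDUUUD: Ā=49.8170, payoff=24.2270, prob=0.012701
DUUUUD: Ā=47.5437, payoff=21.9537, prob=0.012701
UUUUUD: Ā=72.4475, payoff=46.8575, prob=0.010584
DDDDDU: Ā=18.5468, payoff=0.0000, prob=0.021947
UDDDDU: Ā=28.2618, payoff=2.6718, prob=0.018289
DUDDDU: Ā=25.9884, payoff=0.3984, prob=0.018289
UUDDDU: Ā=39.6014, payoff=14.0114, prob=0.015241
DDUDDU: Ā=24.0788, payoff=0.0000, prob=0.018289
UDUDDU: Ā=36.6915, payoff=11.1015, prob=0.015241
DUUDDU: Ā=34.4182, payoff=8.8282, prob=0.015241
UUUDDU: Ā=52.4468, payoff=26.8568, prob=0.012701
DDDUDU: Ā=22.4748, payoff=0.0000, prob=0.018289
UDDUDU: Ā=34.2472, payoff=8.6572, prob=0.015241
DUDUDU: Ā=31.9739, payoff=6.3839, prob=0.015241
UUDUDU: Ā=48.7222, payoff=23.1322, prob=0.012701
DDUUDU: Ā=30.0643, payoff=4.4743, prob=0.015241
UDUUDU: Ā=45.8123, payoff=20.2223, prob=0.012701
DUUUDU: Ā=43.5390, payoff=17.9490, prob=0.012701
UUUUDU: Ā=66.3451, payoff=40.7551, prob=0.010584
DDDDUU: Ā=21.1273, payoff=0.0000, prob=0.018289
UDDDUU: Ā=32.1940, payoff=6.6040, prob=0.015241
DUDDUU: Ā=29.9207, payoff=4.3307, prob=0.015241
UUDDUU: Ā=45.5935, payoff=20.0035, prob=0.012701
DDUDUU: Ā=28.0111, payoff=2.4211, prob=0.015241
UDUDUU: Ā=42.6836, payoff=17.0936, prob=0.012701
DUUDUU: Ā=40.4103, payoff=14.8203, prob=0.012701
UUUDUU: Ā=61.5776, payoff=35.9876, prob=0.010584
DDDUUU: Ā=26.4070, payoff=0.8170, prob=0.015241
UDDUUU: Ā=40.2393, payoff=14.6493, prob=0.012701
DUDUUU: Ā=37.9660, payoff=12.3760, prob=0.012701
UUDUUU: Ā=57.8529, payoff=32.2629, prob=0.010584
DDUUUU: Ā=36.0564, payoff=10.4664, prob=0.012701
UDUUUU: Ā=54.9431, payoff=29.3531, prob=0.010584
DUUUUU: Ā=52.6697, payoff=27.0797, prob=0.010584
UUUUUU: Ā=80.2586, payoff=54.6686, prob=0.008820
Price = Σ prob·payoff / R^6 = 10.925867 / 1.265319 = 8.6349

price = 8.6349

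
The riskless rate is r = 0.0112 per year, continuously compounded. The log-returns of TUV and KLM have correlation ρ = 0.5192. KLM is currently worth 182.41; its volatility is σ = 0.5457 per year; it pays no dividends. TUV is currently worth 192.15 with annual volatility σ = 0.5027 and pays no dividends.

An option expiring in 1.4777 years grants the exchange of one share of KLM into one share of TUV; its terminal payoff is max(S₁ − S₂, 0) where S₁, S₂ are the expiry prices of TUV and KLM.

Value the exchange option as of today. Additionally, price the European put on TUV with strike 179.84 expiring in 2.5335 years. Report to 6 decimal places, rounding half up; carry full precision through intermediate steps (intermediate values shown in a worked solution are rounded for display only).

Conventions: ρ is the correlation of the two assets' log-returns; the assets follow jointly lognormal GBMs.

σ_eff = √(σ₁² + σ₂² − 2ρσ₁σ₂) = √(0.5027² + 0.5457² − 2·0.5192·0.5027·0.5457) = 0.515401
d₁ = (ln(S₁/S₂) + (q₂ − q₁ + σ_eff²/2)T) / (σ_eff√T) = (ln(192.15/182.41) + (0.0 − 0.0 + 0.132819)·1.4777) / 0.626525 = 0.396291
d₂ = d₁ − σ_eff√T = 0.396291 − 0.626525 = -0.230234
N(d₁) = 0.654055,  N(d₂) = 0.408955
V = S₁·e^{−q₁T}·N(d₁) − S₂·e^{−q₂T}·N(d₂) = 125.676637 − 74.597466 = 51.079171
[vanilla: TUV put K=179.84]
σ√T = 0.5027·√2.5335 = 0.800146
d₁ = (ln(S/K) + (r+σ²/2)T) / (σ√T) = (ln(192.15/179.84) + (0.0112+0.5027²/2)·2.5335) / 0.800146 = (0.066209 + 0.348492) / 0.800146 = 0.518281
d₂ = d₁ − σ√T = 0.518281 − 0.800146 = -0.281865
e^{−rT} = 0.972024
N(−d₁) = 0.302131,  N(−d₂) = 0.610976
price = K·e^{−rT}·N(−d₂) − S·N(−d₁) = 106.804003 − 58.054465 = 48.749539

exchange price = 51.079171
price(TUV put K=179.84) = 48.749539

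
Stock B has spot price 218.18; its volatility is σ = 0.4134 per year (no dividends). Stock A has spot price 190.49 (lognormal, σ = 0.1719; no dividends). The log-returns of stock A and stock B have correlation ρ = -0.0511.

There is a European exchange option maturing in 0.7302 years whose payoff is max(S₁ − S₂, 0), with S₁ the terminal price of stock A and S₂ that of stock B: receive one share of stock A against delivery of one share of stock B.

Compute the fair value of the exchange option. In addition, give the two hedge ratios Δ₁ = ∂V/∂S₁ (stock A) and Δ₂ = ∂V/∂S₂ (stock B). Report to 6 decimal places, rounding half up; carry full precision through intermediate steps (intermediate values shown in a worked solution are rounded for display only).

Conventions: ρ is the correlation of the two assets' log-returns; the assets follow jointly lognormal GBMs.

σ_eff = √(σ₁² + σ₂² − 2ρσ₁σ₂) = √(0.1719² + 0.4134² − 2·-0.0511·0.1719·0.4134) = 0.455754
d₁ = (ln(S₁/S₂) + (q₂ − q₁ + σ_eff²/2)T) / (σ_eff√T) = (ln(190.49/218.18) + (0.0 − 0.0 + 0.103856)·0.7302) / 0.389450 = -0.153768
d₂ = d₁ − σ_eff√T = -0.153768 − 0.389450 = -0.543218
N(d₁) = 0.438896,  N(d₂) = 0.293490
V = S₁·e^{−q₁T}·N(d₁) − S₂·e^{−q₂T}·N(d₂) = 83.605327 − 64.033592 = 19.571735
Key observation: the rate r is irrelevant here: denominating values in stock B turns the exchange into a ratio option on S₁/S₂, and discounting at r drops out.
Δ₁ = e^{−q₁T}·N(d₁) = 0.438896;  Δ₂ = −e^{−q₂T}·N(d₂) = -0.293490

exchange price = 19.571735
Δ1 = 0.438896
Δ2 = -0.293490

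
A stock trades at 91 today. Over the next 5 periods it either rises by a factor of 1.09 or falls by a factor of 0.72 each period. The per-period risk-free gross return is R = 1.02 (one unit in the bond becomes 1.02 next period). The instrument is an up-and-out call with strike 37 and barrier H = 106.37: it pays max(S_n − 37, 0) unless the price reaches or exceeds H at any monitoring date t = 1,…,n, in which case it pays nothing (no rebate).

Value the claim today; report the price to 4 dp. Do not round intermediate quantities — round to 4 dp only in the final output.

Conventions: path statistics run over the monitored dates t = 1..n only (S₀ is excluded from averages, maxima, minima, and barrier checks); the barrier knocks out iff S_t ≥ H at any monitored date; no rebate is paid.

price = 11.2545

Risk-neutral up-probability p* = (R−d)/(u−d) = (1.02−0.72)/(1.09−0.72) = 0.8108; the claim prices as the p*-weighted sum of path payoffs discounted by R^5.
Enumerate all 2^5 = 32 price paths (U = up ×1.09, D = down ×0.72); each path with k up-moves has probability p*^k·(1−p*)^(5−k).
DDDDD: M=65.5200, payoff=0.0000, prob=0.000242
UDDDD: M=99.1900, payoff=0.0000, prob=0.001039
DUDDD: M=71.4168, payoff=0.0000, prob=0.001039
UUDDD: M=108.1171, payoff=0.0000, prob=0.004452
DDUDD: M=65.5200, payoff=0.0000, prob=0.001039
UDUDD: M=99.1900, payoff=3.3545, prob=0.004452
DUUDD: M=77.8443, payoff=3.3545, prob=0.004452
UUUDD: M=117.8476, payoff=0.0000, prob=0.019079
DDDUD: M=65.5200, payoff=0.0000, prob=0.001039
UDDUD: M=99.1900, payoff=3.3545, prob=0.004452
DUDUD: M=71.4168, payoff=3.3545, prob=0.004452
UUDUD: M=108.1171, payoff=0.0000, prob=0.019079
DDUUD: M=65.5200, payoff=3.3545, prob=0.004452
UDUUD: M=99.1900, payoff=24.0922, prob=0.019079
DUUUD: M=84.8503, payoff=24.0922, prob=0.019079
UUUUD: M=128.4539, payoff=0.0000, prob=0.081766
DDDDU: M=65.5200, payoff=0.0000, prob=0.001039
UDDDU: M=99.1900, payoff=3.3545, prob=0.004452
DUDDU: M=71.4168, payoff=3.3545, prob=0.004452
UUDDU: M=108.1171, payoff=0.0000, prob=0.019079
DDUDU: M=65.5200, payoff=3.3545, prob=0.004452
UDUDU: M=99.1900, payoff=24.0922, prob=0.019079
DUUDU: M=77.8443, payoff=24.0922, prob=0.019079
UUUDU: M=117.8476, payoff=0.0000, prob=0.081766
DDDUU: M=65.5200, payoff=3.3545, prob=0.004452
UDDUU: M=99.1900, payoff=24.0922, prob=0.019079
DUDUU: M=71.4168, payoff=24.0922, prob=0.019079
UUDUU: M=108.1171, payoff=0.0000, prob=0.081766
DDUUU: M=65.5200, payoff=24.0922, prob=0.019079
UDUUU: M=99.1900, payoff=55.4868, prob=0.081766
DUUUU: M=92.4868, payoff=55.4868, prob=0.081766
UUUUU: M=140.0148, payoff=0.0000, prob=0.350427
Price = Σ prob·payoff / R^5 = 12.425862 / 1.104081 = 11.2545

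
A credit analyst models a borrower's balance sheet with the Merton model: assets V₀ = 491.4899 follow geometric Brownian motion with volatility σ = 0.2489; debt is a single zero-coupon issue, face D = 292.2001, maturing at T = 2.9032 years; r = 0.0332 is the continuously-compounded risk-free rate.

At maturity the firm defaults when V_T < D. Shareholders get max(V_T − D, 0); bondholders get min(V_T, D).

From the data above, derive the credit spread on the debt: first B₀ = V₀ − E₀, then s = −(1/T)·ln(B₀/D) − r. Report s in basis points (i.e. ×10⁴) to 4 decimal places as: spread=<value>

Work the structural quantities from V₀ = 491.4899 against face 292.2001:
d₁ = [ln(V₀/D) + (r + σ²/2)T] / (σ√T)
   = [ln(491.4899/292.2001) + (0.0332 + 0.5·0.2489²)·2.9032] / (0.2489·√2.9032)
   = [0.520003 + 0.186315] / 0.424095 = 1.665468
d₂ = d₁ − σ√T = 1.665468 − 0.424095 = 1.241373
N(d₁) = 0.952090,  N(d₂) = 0.892766,  e^(−rT) = 0.908113
E₀ = V₀·N(d₁) − D·e^(−rT)·N(d₂)
   = 491.4899·0.952090 − 292.2001·0.908113·0.892766 = 231.046627
B₀ = V₀ − E₀ = 491.4899 − 231.046627 = 260.443273
spread = −(1/T)·ln(B₀/D) − r = −(1/2.9032)·ln(260.443273/292.2001) − 0.0332 = 0.00642998
in basis points: 0.00642998 × 10⁴ = 64.2998 bp

spread=64.2998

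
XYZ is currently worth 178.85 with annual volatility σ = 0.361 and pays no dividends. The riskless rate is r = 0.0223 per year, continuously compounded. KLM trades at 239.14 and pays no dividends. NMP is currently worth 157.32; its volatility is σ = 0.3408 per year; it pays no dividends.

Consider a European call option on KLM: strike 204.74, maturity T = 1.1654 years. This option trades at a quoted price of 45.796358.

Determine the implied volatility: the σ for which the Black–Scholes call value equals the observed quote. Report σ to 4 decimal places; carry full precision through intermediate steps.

At σ = 0.2131 the Black–Scholes value reproduces the quote:
σ√T = 0.2131·√1.1654 = 0.230049
d₁ = (ln(S/K) + (r+σ²/2)T) / (σ√T) = (ln(239.14/204.74) + (0.0223+0.2131²/2)·1.1654) / 0.230049 = (0.155308 + 0.052450) / 0.230049 = 0.903102
d₂ = d₁ − σ√T = 0.903102 − 0.230049 = 0.673053
e^{−rT} = 0.974346
N(d₁) = 0.816764,  N(d₂) = 0.749543
V = S·N(d₁) − K·e^{−rT}·N(d₂) = 195.320981 − 149.524623 = 45.796358 (matching the quote); vega is positive throughout, so no other σ reproduces this price

sigma = 0.2131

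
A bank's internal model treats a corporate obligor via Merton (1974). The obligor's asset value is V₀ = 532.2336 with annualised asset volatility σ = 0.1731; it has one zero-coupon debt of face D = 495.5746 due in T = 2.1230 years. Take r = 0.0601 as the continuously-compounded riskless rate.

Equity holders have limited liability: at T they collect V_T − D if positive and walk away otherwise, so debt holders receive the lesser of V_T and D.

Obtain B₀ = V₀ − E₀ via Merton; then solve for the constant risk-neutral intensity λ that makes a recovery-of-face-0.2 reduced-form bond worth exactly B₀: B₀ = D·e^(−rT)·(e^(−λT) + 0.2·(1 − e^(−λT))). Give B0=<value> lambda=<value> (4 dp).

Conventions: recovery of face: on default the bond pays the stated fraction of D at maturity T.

B0=421.3822 lambda=0.0205

Apply the equity-as-call identities (strike 495.5746, horizon 2.1230 years):
d₁ = [ln(V₀/D) + (r + σ²/2)T] / (σ√T)
   = [ln(532.2336/495.5746) + (0.0601 + 0.5·0.1731²)·2.1230] / (0.1731·√2.1230)
   = [0.071365 + 0.159399] / 0.252216 = 0.914944
d₂ = d₁ − σ√T = 0.914944 − 0.252216 = 0.662729
N(d₁) = 0.819890,  N(d₂) = 0.746248,  e^(−rT) = 0.880212
E₀ = V₀·N(d₁) − D·e^(−rT)·N(d₂)
   = 532.2336·0.819890 − 495.5746·0.880212·0.746248 = 110.851423
B₀ = V₀ − E₀ = 532.2336 − 110.851423 = 421.382177
e^(−λT) = (B₀·e^(rT)/D − 0.2)/(1 − 0.2) = (421.3822·1.136090/495.5746 − 0.2)/0.8 = 0.95750738
λ = −ln(0.95750738)/2.1230 = 0.020453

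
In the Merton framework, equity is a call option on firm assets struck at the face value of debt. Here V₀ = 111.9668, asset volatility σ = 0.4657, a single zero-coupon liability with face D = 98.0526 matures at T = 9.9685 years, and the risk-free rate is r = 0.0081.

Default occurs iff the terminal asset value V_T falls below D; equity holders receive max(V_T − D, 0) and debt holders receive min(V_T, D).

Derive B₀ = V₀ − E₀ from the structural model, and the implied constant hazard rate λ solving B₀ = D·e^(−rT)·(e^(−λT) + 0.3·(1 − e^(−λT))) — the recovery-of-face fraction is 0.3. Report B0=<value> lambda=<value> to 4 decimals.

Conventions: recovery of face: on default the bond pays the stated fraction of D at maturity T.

B0=46.3067 lambda=0.1198

Equity is a call on the firm's assets struck at D = 98.0526:
d₁ = [ln(V₀/D) + (r + σ²/2)T] / (σ√T)
   = [ln(111.9668/98.0526) + (0.0081 + 0.5·0.4657²)·9.9685] / (0.4657·√9.9685)
   = [0.132698 + 1.161711] / 1.470351 = 0.880340
d₂ = d₁ − σ√T = 0.880340 − 1.470351 = -0.590011
N(d₁) = 0.810663,  N(d₂) = 0.277592,  e^(−rT) = 0.922429
E₀ = V₀·N(d₁) − D·e^(−rT)·N(d₂)
   = 111.9668·0.810663 − 98.0526·0.922429·0.277592 = 65.660081
B₀ = V₀ − E₀ = 111.9668 − 65.660081 = 46.306719
e^(−λT) = (B₀·e^(rT)/D − 0.3)/(1 − 0.3) = (46.3067·1.084094/98.0526 − 0.3)/0.7 = 0.30282649
λ = −ln(0.30282649)/9.9685 = 0.119837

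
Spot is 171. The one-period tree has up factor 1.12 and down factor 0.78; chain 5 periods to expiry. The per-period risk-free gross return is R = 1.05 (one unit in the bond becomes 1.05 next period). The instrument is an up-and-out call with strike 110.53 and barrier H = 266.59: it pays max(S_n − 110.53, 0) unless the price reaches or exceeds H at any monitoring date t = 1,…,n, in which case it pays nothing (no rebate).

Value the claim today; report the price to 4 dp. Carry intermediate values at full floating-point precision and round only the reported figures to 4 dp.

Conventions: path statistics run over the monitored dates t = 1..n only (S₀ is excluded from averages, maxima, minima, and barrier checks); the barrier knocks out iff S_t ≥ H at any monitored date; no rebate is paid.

price = 31.4197

Under the martingale measure an up-move has probability p* = 0.7941; value the claim as the probability-weighted average of per-path payoffs, discounted 5 periods at R = 1.05.
Enumerate all 2^5 = 32 price paths (U = up ×1.12, D = down ×0.78); each path with k up-moves has probability p*^k·(1−p*)^(5−k).
DDDDD: M=133.3800, payoff=0.0000, prob=0.000370
UDDDD: M=191.5200, payoff=0.0000, prob=0.001427
DUDDD: M=149.3856, payoff=0.0000, prob=0.001427
UUDDD: M=214.5024, payoff=0.0000, prob=0.005503
DDUDD: M=133.3800, payoff=0.0000, prob=0.001427
UDUDD: M=191.5200, payoff=0.0000, prob=0.005503
DUUDD: M=167.3119, payoff=0.0000, prob=0.005503
UUUDD: M=240.2427, payoff=35.6337, prob=0.021227
DDDUD: M=133.3800, payoff=0.0000, prob=0.001427
UDDUD: M=191.5200, payoff=0.0000, prob=0.005503
DUDUD: M=149.3856, payoff=0.0000, prob=0.005503
UUDUD: M=214.5024, payoff=35.6337, prob=0.021227
DDUUD: M=133.3800, payoff=0.0000, prob=0.005503
UDUUD: M=191.5200, payoff=35.6337, prob=0.021227
DUUUD: M=187.3893, payoff=35.6337, prob=0.021227
UUUUD: M=269.0718, payoff=0.0000, prob=0.081876
DDDDU: M=133.3800, payoff=0.0000, prob=0.001427
UDDDU: M=191.5200, payoff=0.0000, prob=0.005503
DUDDU: M=149.3856, payoff=0.0000, prob=0.005503
UUDDU: M=214.5024, payoff=35.6337, prob=0.021227
DDUDU: M=133.3800, payoff=0.0000, prob=0.005503
UDUDU: M=191.5200, payoff=35.6337, prob=0.021227
DUUDU: M=167.3119, payoff=35.6337, prob=0.021227
UUUDU: M=240.2427, payoff=99.3460, prob=0.081876
DDDUU: M=133.3800, payoff=0.0000, prob=0.005503
UDDUU: M=191.5200, payoff=35.6337, prob=0.021227
DUDUU: M=149.3856, payoff=35.6337, prob=0.021227
UUDUU: M=214.5024, payoff=99.3460, prob=0.081876
DDUUU: M=146.1637, payoff=35.6337, prob=0.021227
UDUUU: M=209.8760, payoff=99.3460, prob=0.081876
DUUUU: M=209.8760, payoff=99.3460, prob=0.081876
UUUUU: M=301.3604, payoff=0.0000, prob=0.315809
Price = Σ prob·payoff / R^5 = 40.100386 / 1.276282 = 31.4197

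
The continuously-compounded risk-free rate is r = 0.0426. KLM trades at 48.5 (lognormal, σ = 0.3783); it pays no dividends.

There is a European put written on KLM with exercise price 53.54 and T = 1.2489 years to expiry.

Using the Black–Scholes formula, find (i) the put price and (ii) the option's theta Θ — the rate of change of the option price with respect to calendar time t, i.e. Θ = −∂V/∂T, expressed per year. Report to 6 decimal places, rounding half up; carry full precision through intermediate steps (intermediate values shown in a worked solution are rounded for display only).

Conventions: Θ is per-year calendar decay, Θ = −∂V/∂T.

price = 9.489805
Θ = -1.905160

σ√T = 0.3783·√1.2489 = 0.422766
d₁ = (ln(S/K) + (r+σ²/2)T) / (σ√T) = (ln(48.5/53.54) + (0.0426+0.3783²/2)·1.2489) / 0.422766 = (-0.098865 + 0.142569) / 0.422766 = 0.103375
d₂ = d₁ − σ√T = 0.103375 − 0.422766 = -0.319391
e^{−rT} = 0.948187
N(−d₁) = 0.458833,  N(−d₂) = 0.625285
Put price V = K·e^{−rT}·N(−d₂) − S·N(−d₁) = 31.743188 − 22.253383 = 9.489805
φ(d₁) = (1/√(2π))·e^{−d₁²/2} = 0.396816
Θ = −S·φ(d₁)·σ/(2√T) + r·K·e^{−rT}·N(−d₂) = −3.257420 + 1.352260 = -1.905160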